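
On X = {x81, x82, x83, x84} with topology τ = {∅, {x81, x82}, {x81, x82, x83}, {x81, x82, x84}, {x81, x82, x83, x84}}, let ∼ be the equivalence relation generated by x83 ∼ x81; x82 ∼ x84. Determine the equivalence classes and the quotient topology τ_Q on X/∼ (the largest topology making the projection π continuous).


X/∼ = {[x81=x83], [x82=x84]}; |τ_Q| = 2.

Equivalence classes: [x81=x83], [x82=x84].
Quotient map π: X → X/∼ sends x81 ↦ [x81=x83], x82 ↦ [x82=x84], x83 ↦ [x81=x83], x84 ↦ [x82=x84].
For each subset V ⊆ X/∼, compute π^{-1}(V) ⊆ X and check whether π^{-1}(V) ∈ τ. V is open in τ_Q iff π^{-1}(V) ∈ τ.
  V = {}: π^{-1}(V) = ∅ ∈ τ ✓.
  V = {[x81=x83]}: π^{-1}(V) = {x81, x83} ∉ τ ✗.
  V = {[x82=x84]}: π^{-1}(V) = {x82, x84} ∉ τ ✗.
  V = {[x81=x83], [x82=x84]}: π^{-1}(V) = {x81, x82, x83, x84} ∈ τ ✓.
Open sets in the quotient: τ_Q = {{}, {[x81=x83], [x82=x84]}} (2 elements).


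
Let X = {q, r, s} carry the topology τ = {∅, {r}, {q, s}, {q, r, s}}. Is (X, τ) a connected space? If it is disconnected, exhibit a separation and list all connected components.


(X, τ) is disconnected; components = [{r}, {q, s}].

Find clopen sets (U ∈ τ with X ∖ U ∈ τ):
  U = ∅, X ∖ U = {q, r, s} — both open, so U is clopen.
  U = {r}, X ∖ U = {q, s} — both open, so U is clopen.
  U = {q, s}, X ∖ U = {r} — both open, so U is clopen.
  U = {q, r, s}, X ∖ U = ∅ — both open, so U is clopen.
Nontrivial clopen(s) exist: e.g. {q, s}. So (X, τ) is disconnected.
Compute connected components by grouping points that agree on all clopens:
  component: {r}
  component: {q, s}


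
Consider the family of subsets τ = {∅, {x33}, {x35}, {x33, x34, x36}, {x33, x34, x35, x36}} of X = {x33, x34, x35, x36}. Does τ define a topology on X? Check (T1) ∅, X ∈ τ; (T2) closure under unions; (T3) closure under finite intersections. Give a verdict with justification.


τ is NOT a topology on X.

Axiom (T1): ∅ ∈ τ? Yes; X ∈ τ? Yes.
Axiom (T2/T3): check pairwise unions and intersections of members of τ.
Counterexample for (T2): {x33} ∪ {x35} = {x33, x35} ∉ τ. Therefore τ is NOT a topology.


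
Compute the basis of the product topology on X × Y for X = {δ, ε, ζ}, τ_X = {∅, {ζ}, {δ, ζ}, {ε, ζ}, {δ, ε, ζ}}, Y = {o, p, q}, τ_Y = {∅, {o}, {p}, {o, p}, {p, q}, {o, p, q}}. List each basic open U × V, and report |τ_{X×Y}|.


Basis B = {∅ × ∅, {ζ} × {o}, {ζ} × {p}, {δ, ζ} × {o}, {δ, ζ} × {p}, {ε, ζ} × {o}, {ε, ζ} × {p}, {ζ} × {o, p}, {ζ} × {p, q}, {δ, ε, ζ} × {o}, {δ, ε, ζ} × {p}, {ζ} × {o, p, q}, {δ, ζ} × {o, p}, {δ, ζ} × {p, q}, {ε, ζ} × {o, p}, {ε, ζ} × {p, q}, {δ, ζ} × {o, p, q}, {δ, ε, ζ} × {o, p}, {δ, ε, ζ} × {p, q}, {ε, ζ} × {o, p, q}, {δ, ε, ζ} × {o, p, q}}; |τ_{X×Y}| = 70.

Enumerate products U × V with U ∈ τ_X, V ∈ τ_Y (deduplicated):
  ∅ × ∅ = {} (∅)
  {ζ} × {o} = {(ζ,o)}
  {ζ} × {p} = {(ζ,p)}
  {δ, ζ} × {o} = {(δ,o), (ζ,o)}
  {δ, ζ} × {p} = {(δ,p), (ζ,p)}
  {ε, ζ} × {o} = {(ε,o), (ζ,o)}
  {ε, ζ} × {p} = {(ε,p), (ζ,p)}
  {ζ} × {o, p} = {(ζ,o), (ζ,p)}
  {ζ} × {p, q} = {(ζ,p), (ζ,q)}
  {δ, ε, ζ} × {o} = {(δ,o), (ε,o), (ζ,o)}
  {δ, ε, ζ} × {p} = {(δ,p), (ε,p), (ζ,p)}
  {ζ} × {o, p, q} = {(ζ,o), (ζ,p), (ζ,q)}
  {δ, ζ} × {o, p} = {(δ,o), (δ,p), (ζ,o), (ζ,p)}
  {δ, ζ} × {p, q} = {(δ,p), (δ,q), (ζ,p), (ζ,q)}
  {ε, ζ} × {o, p} = {(ε,o), (ε,p), (ζ,o), (ζ,p)}
  {ε, ζ} × {p, q} = {(ε,p), (ε,q), (ζ,p), (ζ,q)}
  {δ, ζ} × {o, p, q} = {(δ,o), (δ,p), (δ,q), (ζ,o), (ζ,p), (ζ,q)}
  {δ, ε, ζ} × {o, p} = {(δ,o), (δ,p), (ε,o), (ε,p), (ζ,o), (ζ,p)}
  {δ, ε, ζ} × {p, q} = {(δ,p), (δ,q), (ε,p), (ε,q), (ζ,p), (ζ,q)}
  {ε, ζ} × {o, p, q} = {(ε,o), (ε,p), (ε,q), (ζ,o), (ζ,p), (ζ,q)}
  {δ, ε, ζ} × {o, p, q} = {(δ,o), (δ,p), (δ,q), (ε,o), (ε,p), (ε,q), (ζ,o), (ζ,p), (ζ,q)}
These 21 distinct sets form the basis B.
Close under arbitrary unions to get τ_{X×Y}; counting gives |τ_{X×Y}| = 70.


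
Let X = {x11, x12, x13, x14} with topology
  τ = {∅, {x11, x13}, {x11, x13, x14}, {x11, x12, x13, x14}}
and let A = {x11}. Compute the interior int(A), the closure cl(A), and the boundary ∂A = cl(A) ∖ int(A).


int(A) = ∅, cl(A) = {x11, x12, x13, x14}, ∂A = {x11, x12, x13, x14}.

Closed sets in (X, τ) are complements of opens:
  closed(X, τ) = {∅, {x12}, {x12, x14}, {x11, x12, x13, x14}}.
int(A) = ⋃ {U ∈ τ : U ⊆ A}. Opens contained in A: ∅.
Taking the union of these: int(A) = ∅.
cl(A) = ⋂ {C closed : A ⊆ C}. Closed sets containing A: {x11, x12, x13, x14}.
Intersecting these: cl(A) = {x11, x12, x13, x14}.
∂A = cl(A) ∖ int(A) = {x11, x12, x13, x14} ∖ ∅ = {x11, x12, x13, x14}.


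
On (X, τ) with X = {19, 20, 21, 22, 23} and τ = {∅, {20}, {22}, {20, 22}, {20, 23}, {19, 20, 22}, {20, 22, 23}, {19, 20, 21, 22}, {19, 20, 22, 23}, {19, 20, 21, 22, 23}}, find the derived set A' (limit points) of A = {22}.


A' = {19, 21}

For each x ∈ X, list the open sets U ∈ τ with x ∈ U, then check whether U ∩ (A ∖ {x}) ≠ ∅ for every such U.
  x = 19: opens ∋ x are {19, 20, 22}, {19, 20, 21, 22}, {19, 20, 22, 23}, {19, 20, 21, 22, 23}; each meets A ∖ {19}, so x IS a limit point.
  x = 20: open {20} ∋ x has {20} ∩ (A ∖ {20}) = ∅, so x is NOT a limit point.
  x = 21: opens ∋ x are {19, 20, 21, 22}, {19, 20, 21, 22, 23}; each meets A ∖ {21}, so x IS a limit point.
  x = 22: open {22} ∋ x has {22} ∩ (A ∖ {22}) = ∅, so x is NOT a limit point.
  x = 23: open {20, 23} ∋ x has {20, 23} ∩ (A ∖ {23}) = ∅, so x is NOT a limit point.
Collecting: A' = {19, 21}.


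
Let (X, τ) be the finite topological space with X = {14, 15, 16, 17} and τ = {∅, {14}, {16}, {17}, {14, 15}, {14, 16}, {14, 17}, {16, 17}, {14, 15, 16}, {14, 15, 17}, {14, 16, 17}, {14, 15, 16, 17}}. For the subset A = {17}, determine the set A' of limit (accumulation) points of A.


A' = ∅

For each x ∈ X, list the open sets U ∈ τ with x ∈ U, then check whether U ∩ (A ∖ {x}) ≠ ∅ for every such U.
  x = 14: open {14} ∋ x has {14} ∩ (A ∖ {14}) = ∅, so x is NOT a limit point.
  x = 15: open {14, 15} ∋ x has {14, 15} ∩ (A ∖ {15}) = ∅, so x is NOT a limit point.
  x = 16: open {16} ∋ x has {16} ∩ (A ∖ {16}) = ∅, so x is NOT a limit point.
  x = 17: open {17} ∋ x has {17} ∩ (A ∖ {17}) = ∅, so x is NOT a limit point.
Collecting: A' = ∅.


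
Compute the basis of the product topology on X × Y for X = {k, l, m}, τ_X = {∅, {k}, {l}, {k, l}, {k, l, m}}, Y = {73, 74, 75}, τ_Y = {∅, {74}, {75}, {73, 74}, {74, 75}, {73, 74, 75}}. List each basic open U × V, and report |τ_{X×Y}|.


Basis B = {∅ × ∅, {k} × {74}, {k} × {75}, {l} × {74}, {l} × {75}, {k} × {73, 74}, {k} × {74, 75}, {k, l} × {74}, {k, l} × {75}, {l} × {73, 74}, {l} × {74, 75}, {k} × {73, 74, 75}, {k, l, m} × {74}, {k, l, m} × {75}, {l} × {73, 74, 75}, {k, l} × {73, 74}, {k, l} × {74, 75}, {k, l} × {73, 74, 75}, {k, l, m} × {73, 74}, {k, l, m} × {74, 75}, {k, l, m} × {73, 74, 75}}; |τ_{X×Y}| = 70.

Enumerate products U × V with U ∈ τ_X, V ∈ τ_Y (deduplicated):
  ∅ × ∅ = {} (∅)
  {k} × {74} = {(k,74)}
  {k} × {75} = {(k,75)}
  {l} × {74} = {(l,74)}
  {l} × {75} = {(l,75)}
  {k} × {73, 74} = {(k,73), (k,74)}
  {k} × {74, 75} = {(k,74), (k,75)}
  {k, l} × {74} = {(k,74), (l,74)}
  {k, l} × {75} = {(k,75), (l,75)}
  {l} × {73, 74} = {(l,73), (l,74)}
  {l} × {74, 75} = {(l,74), (l,75)}
  {k} × {73, 74, 75} = {(k,73), (k,74), (k,75)}
  {k, l, m} × {74} = {(k,74), (l,74), (m,74)}
  {k, l, m} × {75} = {(k,75), (l,75), (m,75)}
  {l} × {73, 74, 75} = {(l,73), (l,74), (l,75)}
  {k, l} × {73, 74} = {(k,73), (k,74), (l,73), (l,74)}
  {k, l} × {74, 75} = {(k,74), (k,75), (l,74), (l,75)}
  {k, l} × {73, 74, 75} = {(k,73), (k,74), (k,75), (l,73), (l,74), (l,75)}
  {k, l, m} × {73, 74} = {(k,73), (k,74), (l,73), (l,74), (m,73), (m,74)}
  {k, l, m} × {74, 75} = {(k,74), (k,75), (l,74), (l,75), (m,74), (m,75)}
  {k, l, m} × {73, 74, 75} = {(k,73), (k,74), (k,75), (l,73), (l,74), (l,75), (m,73), (m,74), (m,75)}
These 21 distinct sets form the basis B.
Close under arbitrary unions to get τ_{X×Y}; counting gives |τ_{X×Y}| = 70.


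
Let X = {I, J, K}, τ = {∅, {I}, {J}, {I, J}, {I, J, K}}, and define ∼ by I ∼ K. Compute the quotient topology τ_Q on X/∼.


X/∼ = {[I=K], [J]}; |τ_Q| = 3.

Equivalence classes: [I=K], [J].
Quotient map π: X → X/∼ sends I ↦ [I=K], J ↦ [J], K ↦ [I=K].
For each subset V ⊆ X/∼, compute π^{-1}(V) ⊆ X and check whether π^{-1}(V) ∈ τ. V is open in τ_Q iff π^{-1}(V) ∈ τ.
  V = {}: π^{-1}(V) = ∅ ∈ τ ✓.
  V = {[I=K]}: π^{-1}(V) = {I, K} ∉ τ ✗.
  V = {[J]}: π^{-1}(V) = {J} ∈ τ ✓.
  V = {[I=K], [J]}: π^{-1}(V) = {I, J, K} ∈ τ ✓.
Open sets in the quotient: τ_Q = {{}, {[J]}, {[I=K], [J]}} (3 elements).


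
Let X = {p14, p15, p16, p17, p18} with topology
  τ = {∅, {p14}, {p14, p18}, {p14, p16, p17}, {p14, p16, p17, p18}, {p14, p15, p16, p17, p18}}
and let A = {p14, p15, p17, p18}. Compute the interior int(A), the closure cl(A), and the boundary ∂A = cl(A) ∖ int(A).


int(A) = {p14, p18}, cl(A) = {p14, p15, p16, p17, p18}, ∂A = {p15, p16, p17}.

Closed sets in (X, τ) are complements of opens:
  closed(X, τ) = {∅, {p15}, {p15, p18}, {p15, p16, p17}, {p15, p16, p17, p18}, {p14, p15, p16, p17, p18}}.
int(A) = ⋃ {U ∈ τ : U ⊆ A}. Opens contained in A: ∅, {p14}, {p14, p18}.
Taking the union of these: int(A) = {p14, p18}.
cl(A) = ⋂ {C closed : A ⊆ C}. Closed sets containing A: {p14, p15, p16, p17, p18}.
Intersecting these: cl(A) = {p14, p15, p16, p17, p18}.
∂A = cl(A) ∖ int(A) = {p14, p15, p16, p17, p18} ∖ {p14, p18} = {p15, p16, p17}.


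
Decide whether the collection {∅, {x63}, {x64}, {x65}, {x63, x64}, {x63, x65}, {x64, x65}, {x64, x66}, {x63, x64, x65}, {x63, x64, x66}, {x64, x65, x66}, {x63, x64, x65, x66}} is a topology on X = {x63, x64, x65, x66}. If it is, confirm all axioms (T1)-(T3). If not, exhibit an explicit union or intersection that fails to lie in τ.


τ IS a topology on X.

Axiom (T1): ∅ ∈ τ? Yes; X ∈ τ? Yes.
Axiom (T2/T3): check pairwise unions and intersections of members of τ.
All pairwise intersections and unions checked — each lies in τ. Therefore τ satisfies (T1), (T2), (T3): it IS a topology on X.


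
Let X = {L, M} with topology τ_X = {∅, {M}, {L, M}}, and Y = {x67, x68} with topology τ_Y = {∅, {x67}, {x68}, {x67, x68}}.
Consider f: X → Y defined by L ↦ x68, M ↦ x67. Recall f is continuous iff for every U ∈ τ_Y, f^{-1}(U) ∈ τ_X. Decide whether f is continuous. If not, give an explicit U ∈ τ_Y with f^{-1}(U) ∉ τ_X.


f is NOT continuous.

Compute f^{-1}(U) for each U ∈ τ_Y:
  U = ∅: f^{-1}(U) = ∅ ∈ τ_X ✓.
  U = {x67}: f^{-1}(U) = {M} ∈ τ_X ✓.
  U = {x68}: f^{-1}(U) = {L} ∉ τ_X ✗.
  U = {x67, x68}: f^{-1}(U) = {L, M} ∈ τ_X ✓.
Found U = {x68} with f^{-1}(U) = {L} not in τ_X. Therefore f is NOT continuous.


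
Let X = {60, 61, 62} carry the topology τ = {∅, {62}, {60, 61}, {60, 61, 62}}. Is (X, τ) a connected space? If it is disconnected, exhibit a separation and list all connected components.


(X, τ) is disconnected; components = [{62}, {60, 61}].

Find clopen sets (U ∈ τ with X ∖ U ∈ τ):
  U = ∅, X ∖ U = {60, 61, 62} — both open, so U is clopen.
  U = {62}, X ∖ U = {60, 61} — both open, so U is clopen.
  U = {60, 61}, X ∖ U = {62} — both open, so U is clopen.
  U = {60, 61, 62}, X ∖ U = ∅ — both open, so U is clopen.
Nontrivial clopen(s) exist: e.g. {62}. So (X, τ) is disconnected.
Compute connected components by grouping points that agree on all clopens:
  component: {62}
  component: {60, 61}


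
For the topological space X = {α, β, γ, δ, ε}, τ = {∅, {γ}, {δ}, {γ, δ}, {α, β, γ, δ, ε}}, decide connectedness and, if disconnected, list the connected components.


(X, τ) is connected.

Find clopen sets (U ∈ τ with X ∖ U ∈ τ):
  U = ∅, X ∖ U = {α, β, γ, δ, ε} — both open, so U is clopen.
  U = {α, β, γ, δ, ε}, X ∖ U = ∅ — both open, so U is clopen.
Only trivial clopens (∅ and X) exist, so (X, τ) is connected.
Compute connected components by grouping points that agree on all clopens:
  component: {α, β, γ, δ, ε}


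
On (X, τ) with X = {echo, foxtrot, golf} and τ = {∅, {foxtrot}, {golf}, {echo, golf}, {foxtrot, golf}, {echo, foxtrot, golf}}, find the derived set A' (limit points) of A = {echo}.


A' = ∅

For each x ∈ X, list the open sets U ∈ τ with x ∈ U, then check whether U ∩ (A ∖ {x}) ≠ ∅ for every such U.
  x = echo: open {echo, golf} ∋ x has {echo, golf} ∩ (A ∖ {echo}) = ∅, so x is NOT a limit point.
  x = foxtrot: open {foxtrot} ∋ x has {foxtrot} ∩ (A ∖ {foxtrot}) = ∅, so x is NOT a limit point.
  x = golf: open {golf} ∋ x has {golf} ∩ (A ∖ {golf}) = ∅, so x is NOT a limit point.
Collecting: A' = ∅.


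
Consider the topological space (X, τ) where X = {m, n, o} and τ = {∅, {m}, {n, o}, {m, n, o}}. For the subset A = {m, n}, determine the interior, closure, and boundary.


int(A) = {m}, cl(A) = {m, n, o}, ∂A = {n, o}.

Closed sets in (X, τ) are complements of opens:
  closed(X, τ) = {∅, {m}, {n, o}, {m, n, o}}.
int(A) = ⋃ {U ∈ τ : U ⊆ A}. Opens contained in A: ∅, {m}.
Taking the union of these: int(A) = {m}.
cl(A) = ⋂ {C closed : A ⊆ C}. Closed sets containing A: {m, n, o}.
Intersecting these: cl(A) = {m, n, o}.
∂A = cl(A) ∖ int(A) = {m, n, o} ∖ {m} = {n, o}.


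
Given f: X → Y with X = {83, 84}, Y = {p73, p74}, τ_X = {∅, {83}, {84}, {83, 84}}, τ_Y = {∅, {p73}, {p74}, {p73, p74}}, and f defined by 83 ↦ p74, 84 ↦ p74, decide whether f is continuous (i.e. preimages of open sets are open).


f IS continuous.

Compute f^{-1}(U) for each U ∈ τ_Y:
  U = ∅: f^{-1}(U) = ∅ ∈ τ_X ✓.
  U = {p73}: f^{-1}(U) = ∅ ∈ τ_X ✓.
  U = {p74}: f^{-1}(U) = {83, 84} ∈ τ_X ✓.
  U = {p73, p74}: f^{-1}(U) = {83, 84} ∈ τ_X ✓.
Every preimage lies in τ_X, so f IS continuous.


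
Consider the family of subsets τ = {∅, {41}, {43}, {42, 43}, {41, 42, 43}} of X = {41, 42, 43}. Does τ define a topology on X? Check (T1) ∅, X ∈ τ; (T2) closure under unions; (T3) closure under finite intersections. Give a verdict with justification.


τ is NOT a topology on X.

Axiom (T1): ∅ ∈ τ? Yes; X ∈ τ? Yes.
Axiom (T2/T3): check pairwise unions and intersections of members of τ.
Counterexample for (T2): {41} ∪ {43} = {41, 43} ∉ τ. Therefore τ is NOT a topology.


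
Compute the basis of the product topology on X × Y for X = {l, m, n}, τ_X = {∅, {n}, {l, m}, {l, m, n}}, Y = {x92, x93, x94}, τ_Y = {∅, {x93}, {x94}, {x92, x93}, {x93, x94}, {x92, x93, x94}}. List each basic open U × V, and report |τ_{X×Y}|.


Basis B = {∅ × ∅, {n} × {x93}, {n} × {x94}, {l, m} × {x93}, {l, m} × {x94}, {n} × {x92, x93}, {n} × {x93, x94}, {l, m, n} × {x93}, {l, m, n} × {x94}, {n} × {x92, x93, x94}, {l, m} × {x92, x93}, {l, m} × {x93, x94}, {l, m} × {x92, x93, x94}, {l, m, n} × {x92, x93}, {l, m, n} × {x93, x94}, {l, m, n} × {x92, x93, x94}}; |τ_{X×Y}| = 36.

Enumerate products U × V with U ∈ τ_X, V ∈ τ_Y (deduplicated):
  ∅ × ∅ = {} (∅)
  {n} × {x93} = {(n,x93)}
  {n} × {x94} = {(n,x94)}
  {l, m} × {x93} = {(l,x93), (m,x93)}
  {l, m} × {x94} = {(l,x94), (m,x94)}
  {n} × {x92, x93} = {(n,x92), (n,x93)}
  {n} × {x93, x94} = {(n,x93), (n,x94)}
  {l, m, n} × {x93} = {(l,x93), (m,x93), (n,x93)}
  {l, m, n} × {x94} = {(l,x94), (m,x94), (n,x94)}
  {n} × {x92, x93, x94} = {(n,x92), (n,x93), (n,x94)}
  {l, m} × {x92, x93} = {(l,x92), (l,x93), (m,x92), (m,x93)}
  {l, m} × {x93, x94} = {(l,x93), (l,x94), (m,x93), (m,x94)}
  {l, m} × {x92, x93, x94} = {(l,x92), (l,x93), (l,x94), (m,x92), (m,x93), (m,x94)}
  {l, m, n} × {x92, x93} = {(l,x92), (l,x93), (m,x92), (m,x93), (n,x92), (n,x93)}
  {l, m, n} × {x93, x94} = {(l,x93), (l,x94), (m,x93), (m,x94), (n,x93), (n,x94)}
  {l, m, n} × {x92, x93, x94} = {(l,x92), (l,x93), (l,x94), (m,x92), (m,x93), (m,x94), (n,x92), (n,x93), (n,x94)}
These 16 distinct sets form the basis B.
Close under arbitrary unions to get τ_{X×Y}; counting gives |τ_{X×Y}| = 36.


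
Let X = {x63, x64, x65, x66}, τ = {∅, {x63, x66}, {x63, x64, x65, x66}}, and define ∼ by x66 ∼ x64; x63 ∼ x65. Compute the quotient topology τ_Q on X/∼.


X/∼ = {[x63=x65], [x64=x66]}; |τ_Q| = 2.

Equivalence classes: [x63=x65], [x64=x66].
Quotient map π: X → X/∼ sends x63 ↦ [x63=x65], x64 ↦ [x64=x66], x65 ↦ [x63=x65], x66 ↦ [x64=x66].
For each subset V ⊆ X/∼, compute π^{-1}(V) ⊆ X and check whether π^{-1}(V) ∈ τ. V is open in τ_Q iff π^{-1}(V) ∈ τ.
  V = {}: π^{-1}(V) = ∅ ∈ τ ✓.
  V = {[x63=x65]}: π^{-1}(V) = {x63, x65} ∉ τ ✗.
  V = {[x64=x66]}: π^{-1}(V) = {x64, x66} ∉ τ ✗.
  V = {[x63=x65], [x64=x66]}: π^{-1}(V) = {x63, x64, x65, x66} ∈ τ ✓.
Open sets in the quotient: τ_Q = {{}, {[x63=x65], [x64=x66]}} (2 elements).


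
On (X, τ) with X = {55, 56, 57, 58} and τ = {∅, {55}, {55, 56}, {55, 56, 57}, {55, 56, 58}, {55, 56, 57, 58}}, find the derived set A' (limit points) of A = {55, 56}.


A' = {56, 57, 58}

For each x ∈ X, list the open sets U ∈ τ with x ∈ U, then check whether U ∩ (A ∖ {x}) ≠ ∅ for every such U.
  x = 55: open {55} ∋ x has {55} ∩ (A ∖ {55}) = ∅, so x is NOT a limit point.
  x = 56: opens ∋ x are {55, 56}, {55, 56, 57}, {55, 56, 58}, {55, 56, 57, 58}; each meets A ∖ {56}, so x IS a limit point.
  x = 57: opens ∋ x are {55, 56, 57}, {55, 56, 57, 58}; each meets A ∖ {57}, so x IS a limit point.
  x = 58: opens ∋ x are {55, 56, 58}, {55, 56, 57, 58}; each meets A ∖ {58}, so x IS a limit point.
Collecting: A' = {56, 57, 58}.


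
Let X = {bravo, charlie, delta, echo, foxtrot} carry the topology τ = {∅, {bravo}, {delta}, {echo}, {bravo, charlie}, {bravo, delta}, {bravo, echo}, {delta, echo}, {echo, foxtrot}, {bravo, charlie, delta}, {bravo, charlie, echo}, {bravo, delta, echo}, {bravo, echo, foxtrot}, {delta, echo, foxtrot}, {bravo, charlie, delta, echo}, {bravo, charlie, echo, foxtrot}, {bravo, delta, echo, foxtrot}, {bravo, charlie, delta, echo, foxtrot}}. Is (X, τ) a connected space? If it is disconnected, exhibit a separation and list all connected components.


(X, τ) is disconnected; components = [{delta}, {bravo, charlie}, {echo, foxtrot}].

Find clopen sets (U ∈ τ with X ∖ U ∈ τ):
  U = ∅, X ∖ U = {bravo, charlie, delta, echo, foxtrot} — both open, so U is clopen.
  U = {delta}, X ∖ U = {bravo, charlie, echo, foxtrot} — both open, so U is clopen.
  U = {bravo, charlie}, X ∖ U = {delta, echo, foxtrot} — both open, so U is clopen.
  U = {echo, foxtrot}, X ∖ U = {bravo, charlie, delta} — both open, so U is clopen.
  U = {bravo, charlie, delta}, X ∖ U = {echo, foxtrot} — both open, so U is clopen.
  U = {delta, echo, foxtrot}, X ∖ U = {bravo, charlie} — both open, so U is clopen.
  U = {bravo, charlie, echo, foxtrot}, X ∖ U = {delta} — both open, so U is clopen.
  U = {bravo, charlie, delta, echo, foxtrot}, X ∖ U = ∅ — both open, so U is clopen.
Nontrivial clopen(s) exist: e.g. {bravo, charlie, delta}. So (X, τ) is disconnected.
Compute connected components by grouping points that agree on all clopens:
  component: {delta}
  component: {bravo, charlie}
  component: {echo, foxtrot}


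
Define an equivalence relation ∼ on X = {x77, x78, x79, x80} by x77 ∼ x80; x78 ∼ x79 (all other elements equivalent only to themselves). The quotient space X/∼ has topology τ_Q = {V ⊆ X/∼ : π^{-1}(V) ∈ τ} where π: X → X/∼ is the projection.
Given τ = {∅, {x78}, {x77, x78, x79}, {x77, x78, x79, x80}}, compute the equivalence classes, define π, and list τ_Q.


X/∼ = {[x77=x80], [x78=x79]}; |τ_Q| = 2.

Equivalence classes: [x77=x80], [x78=x79].
Quotient map π: X → X/∼ sends x77 ↦ [x77=x80], x78 ↦ [x78=x79], x79 ↦ [x78=x79], x80 ↦ [x77=x80].
For each subset V ⊆ X/∼, compute π^{-1}(V) ⊆ X and check whether π^{-1}(V) ∈ τ. V is open in τ_Q iff π^{-1}(V) ∈ τ.
  V = {}: π^{-1}(V) = ∅ ∈ τ ✓.
  V = {[x77=x80]}: π^{-1}(V) = {x77, x80} ∉ τ ✗.
  V = {[x78=x79]}: π^{-1}(V) = {x78, x79} ∉ τ ✗.
  V = {[x77=x80], [x78=x79]}: π^{-1}(V) = {x77, x78, x79, x80} ∈ τ ✓.
Open sets in the quotient: τ_Q = {{}, {[x77=x80], [x78=x79]}} (2 elements).


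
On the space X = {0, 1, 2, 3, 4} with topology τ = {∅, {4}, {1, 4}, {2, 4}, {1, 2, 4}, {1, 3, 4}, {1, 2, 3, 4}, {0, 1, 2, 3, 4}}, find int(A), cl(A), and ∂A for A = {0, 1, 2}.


int(A) = ∅, cl(A) = {0, 1, 2, 3}, ∂A = {0, 1, 2, 3}.

Closed sets in (X, τ) are complements of opens:
  closed(X, τ) = {∅, {0}, {0, 2}, {0, 3}, {0, 1, 3}, {0, 2, 3}, {0, 1, 2, 3}, {0, 1, 2, 3, 4}}.
int(A) = ⋃ {U ∈ τ : U ⊆ A}. Opens contained in A: ∅.
Taking the union of these: int(A) = ∅.
cl(A) = ⋂ {C closed : A ⊆ C}. Closed sets containing A: {0, 1, 2, 3}, {0, 1, 2, 3, 4}.
Intersecting these: cl(A) = {0, 1, 2, 3}.
∂A = cl(A) ∖ int(A) = {0, 1, 2, 3} ∖ ∅ = {0, 1, 2, 3}.


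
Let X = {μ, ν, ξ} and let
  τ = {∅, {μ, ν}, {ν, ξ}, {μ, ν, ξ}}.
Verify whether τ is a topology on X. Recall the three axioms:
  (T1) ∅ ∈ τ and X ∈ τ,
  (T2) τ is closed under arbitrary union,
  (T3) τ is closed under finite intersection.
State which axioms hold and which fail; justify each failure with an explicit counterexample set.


τ is NOT a topology on X.

Axiom (T1): ∅ ∈ τ? Yes; X ∈ τ? Yes.
Axiom (T2/T3): check pairwise unions and intersections of members of τ.
Counterexample for (T3): {μ, ν} ∩ {ν, ξ} = {ν} ∉ τ. Therefore τ is NOT a topology.


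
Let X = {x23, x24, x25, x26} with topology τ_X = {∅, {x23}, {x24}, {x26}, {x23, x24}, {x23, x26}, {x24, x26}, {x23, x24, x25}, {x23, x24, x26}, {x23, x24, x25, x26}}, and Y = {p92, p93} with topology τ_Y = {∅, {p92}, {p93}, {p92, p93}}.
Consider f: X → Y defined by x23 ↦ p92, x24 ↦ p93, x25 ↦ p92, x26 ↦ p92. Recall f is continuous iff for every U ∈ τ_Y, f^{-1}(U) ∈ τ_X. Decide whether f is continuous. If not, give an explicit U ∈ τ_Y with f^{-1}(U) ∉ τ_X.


f is NOT continuous.

Compute f^{-1}(U) for each U ∈ τ_Y:
  U = ∅: f^{-1}(U) = ∅ ∈ τ_X ✓.
  U = {p92}: f^{-1}(U) = {x23, x25, x26} ∉ τ_X ✗.
  U = {p93}: f^{-1}(U) = {x24} ∈ τ_X ✓.
  U = {p92, p93}: f^{-1}(U) = {x23, x24, x25, x26} ∈ τ_X ✓.
Found U = {p92} with f^{-1}(U) = {x23, x25, x26} not in τ_X. Therefore f is NOT continuous.


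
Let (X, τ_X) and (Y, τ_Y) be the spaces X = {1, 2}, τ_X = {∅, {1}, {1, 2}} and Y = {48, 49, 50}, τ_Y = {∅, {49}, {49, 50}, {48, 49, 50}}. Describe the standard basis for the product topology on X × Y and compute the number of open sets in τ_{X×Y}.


Basis B = {∅ × ∅, {1} × {49}, {1} × {49, 50}, {1, 2} × {49}, {1} × {48, 49, 50}, {1, 2} × {49, 50}, {1, 2} × {48, 49, 50}}; |τ_{X×Y}| = 10.

Enumerate products U × V with U ∈ τ_X, V ∈ τ_Y (deduplicated):
  ∅ × ∅ = {} (∅)
  {1} × {49} = {(1,49)}
  {1} × {49, 50} = {(1,49), (1,50)}
  {1, 2} × {49} = {(1,49), (2,49)}
  {1} × {48, 49, 50} = {(1,48), (1,49), (1,50)}
  {1, 2} × {49, 50} = {(1,49), (1,50), (2,49), (2,50)}
  {1, 2} × {48, 49, 50} = {(1,48), (1,49), (1,50), (2,48), (2,49), (2,50)}
These 7 distinct sets form the basis B.
Close under arbitrary unions to get τ_{X×Y}; counting gives |τ_{X×Y}| = 10.


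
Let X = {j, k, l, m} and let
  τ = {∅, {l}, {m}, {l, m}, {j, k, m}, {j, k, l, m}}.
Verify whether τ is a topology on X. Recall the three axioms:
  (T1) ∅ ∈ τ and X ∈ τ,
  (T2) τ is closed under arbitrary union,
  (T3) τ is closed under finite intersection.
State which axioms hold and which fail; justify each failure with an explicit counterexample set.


τ IS a topology on X.

Axiom (T1): ∅ ∈ τ? Yes; X ∈ τ? Yes.
Axiom (T2/T3): check pairwise unions and intersections of members of τ.
All pairwise intersections and unions checked — each lies in τ. Therefore τ satisfies (T1), (T2), (T3): it IS a topology on X.


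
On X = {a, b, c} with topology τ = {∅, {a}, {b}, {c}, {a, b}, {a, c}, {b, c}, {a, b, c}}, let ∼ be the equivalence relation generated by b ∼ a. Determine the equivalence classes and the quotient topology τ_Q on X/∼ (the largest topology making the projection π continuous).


X/∼ = {[a=b], [c]}; |τ_Q| = 4.

Equivalence classes: [a=b], [c].
Quotient map π: X → X/∼ sends a ↦ [a=b], b ↦ [a=b], c ↦ [c].
For each subset V ⊆ X/∼, compute π^{-1}(V) ⊆ X and check whether π^{-1}(V) ∈ τ. V is open in τ_Q iff π^{-1}(V) ∈ τ.
  V = {}: π^{-1}(V) = ∅ ∈ τ ✓.
  V = {[a=b]}: π^{-1}(V) = {a, b} ∈ τ ✓.
  V = {[c]}: π^{-1}(V) = {c} ∈ τ ✓.
  V = {[a=b], [c]}: π^{-1}(V) = {a, b, c} ∈ τ ✓.
Open sets in the quotient: τ_Q = {{}, {[a=b]}, {[c]}, {[a=b], [c]}} (4 elements).


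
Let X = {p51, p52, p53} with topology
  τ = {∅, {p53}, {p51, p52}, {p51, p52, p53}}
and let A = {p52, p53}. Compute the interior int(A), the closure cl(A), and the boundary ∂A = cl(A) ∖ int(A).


int(A) = {p53}, cl(A) = {p51, p52, p53}, ∂A = {p51, p52}.

Closed sets in (X, τ) are complements of opens:
  closed(X, τ) = {∅, {p53}, {p51, p52}, {p51, p52, p53}}.
int(A) = ⋃ {U ∈ τ : U ⊆ A}. Opens contained in A: ∅, {p53}.
Taking the union of these: int(A) = {p53}.
cl(A) = ⋂ {C closed : A ⊆ C}. Closed sets containing A: {p51, p52, p53}.
Intersecting these: cl(A) = {p51, p52, p53}.
∂A = cl(A) ∖ int(A) = {p51, p52, p53} ∖ {p53} = {p51, p52}.


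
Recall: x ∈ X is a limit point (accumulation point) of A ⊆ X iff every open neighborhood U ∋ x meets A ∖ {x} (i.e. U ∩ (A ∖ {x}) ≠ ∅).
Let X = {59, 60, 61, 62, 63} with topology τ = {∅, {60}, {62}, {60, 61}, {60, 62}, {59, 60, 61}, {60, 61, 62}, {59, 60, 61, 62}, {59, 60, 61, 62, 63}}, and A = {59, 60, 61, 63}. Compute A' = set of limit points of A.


A' = {59, 61, 63}

For each x ∈ X, list the open sets U ∈ τ with x ∈ U, then check whether U ∩ (A ∖ {x}) ≠ ∅ for every such U.
  x = 59: opens ∋ x are {59, 60, 61}, {59, 60, 61, 62}, {59, 60, 61, 62, 63}; each meets A ∖ {59}, so x IS a limit point.
  x = 60: open {60} ∋ x has {60} ∩ (A ∖ {60}) = ∅, so x is NOT a limit point.
  x = 61: opens ∋ x are {60, 61}, {59, 60, 61}, {60, 61, 62}, {59, 60, 61, 62}, {59, 60, 61, 62, 63}; each meets A ∖ {61}, so x IS a limit point.
  x = 62: open {62} ∋ x has {62} ∩ (A ∖ {62}) = ∅, so x is NOT a limit point.
  x = 63: opens ∋ x are {59, 60, 61, 62, 63}; each meets A ∖ {63}, so x IS a limit point.
Collecting: A' = {59, 61, 63}.


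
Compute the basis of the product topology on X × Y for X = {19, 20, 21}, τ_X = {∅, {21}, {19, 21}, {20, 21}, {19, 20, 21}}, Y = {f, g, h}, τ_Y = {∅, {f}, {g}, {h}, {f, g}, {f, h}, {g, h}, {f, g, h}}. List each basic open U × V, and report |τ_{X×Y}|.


Basis B = {∅ × ∅, {21} × {f}, {21} × {g}, {21} × {h}, {19, 21} × {f}, {19, 21} × {g}, {19, 21} × {h}, {20, 21} × {f}, {20, 21} × {g}, {20, 21} × {h}, {21} × {f, g}, {21} × {f, h}, {21} × {g, h}, {19, 20, 21} × {f}, {19, 20, 21} × {g}, {19, 20, 21} × {h}, {21} × {f, g, h}, {19, 21} × {f, g}, {19, 21} × {f, h}, {19, 21} × {g, h}, {20, 21} × {f, g}, {20, 21} × {f, h}, {20, 21} × {g, h}, {19, 21} × {f, g, h}, {19, 20, 21} × {f, g}, {19, 20, 21} × {f, h}, {19, 20, 21} × {g, h}, {20, 21} × {f, g, h}, {19, 20, 21} × {f, g, h}}; |τ_{X×Y}| = 125.

Enumerate products U × V with U ∈ τ_X, V ∈ τ_Y (deduplicated):
  ∅ × ∅ = {} (∅)
  {21} × {f} = {(21,f)}
  {21} × {g} = {(21,g)}
  {21} × {h} = {(21,h)}
  {19, 21} × {f} = {(19,f), (21,f)}
  {19, 21} × {g} = {(19,g), (21,g)}
  {19, 21} × {h} = {(19,h), (21,h)}
  {20, 21} × {f} = {(20,f), (21,f)}
  {20, 21} × {g} = {(20,g), (21,g)}
  {20, 21} × {h} = {(20,h), (21,h)}
  {21} × {f, g} = {(21,f), (21,g)}
  {21} × {f, h} = {(21,f), (21,h)}
  {21} × {g, h} = {(21,g), (21,h)}
  {19, 20, 21} × {f} = {(19,f), (20,f), (21,f)}
  {19, 20, 21} × {g} = {(19,g), (20,g), (21,g)}
  {19, 20, 21} × {h} = {(19,h), (20,h), (21,h)}
  {21} × {f, g, h} = {(21,f), (21,g), (21,h)}
  {19, 21} × {f, g} = {(19,f), (19,g), (21,f), (21,g)}
  {19, 21} × {f, h} = {(19,f), (19,h), (21,f), (21,h)}
  {19, 21} × {g, h} = {(19,g), (19,h), (21,g), (21,h)}
  {20, 21} × {f, g} = {(20,f), (20,g), (21,f), (21,g)}
  {20, 21} × {f, h} = {(20,f), (20,h), (21,f), (21,h)}
  {20, 21} × {g, h} = {(20,g), (20,h), (21,g), (21,h)}
  {19, 21} × {f, g, h} = {(19,f), (19,g), (19,h), (21,f), (21,g), (21,h)}
  {19, 20, 21} × {f, g} = {(19,f), (19,g), (20,f), (20,g), (21,f), (21,g)}
  {19, 20, 21} × {f, h} = {(19,f), (19,h), (20,f), (20,h), (21,f), (21,h)}
  {19, 20, 21} × {g, h} = {(19,g), (19,h), (20,g), (20,h), (21,g), (21,h)}
  {20, 21} × {f, g, h} = {(20,f), (20,g), (20,h), (21,f), (21,g), (21,h)}
  {19, 20, 21} × {f, g, h} = {(19,f), (19,g), (19,h), (20,f), (20,g), (20,h), (21,f), (21,g), (21,h)}
These 29 distinct sets form the basis B.
Close under arbitrary unions to get τ_{X×Y}; counting gives |τ_{X×Y}| = 125.


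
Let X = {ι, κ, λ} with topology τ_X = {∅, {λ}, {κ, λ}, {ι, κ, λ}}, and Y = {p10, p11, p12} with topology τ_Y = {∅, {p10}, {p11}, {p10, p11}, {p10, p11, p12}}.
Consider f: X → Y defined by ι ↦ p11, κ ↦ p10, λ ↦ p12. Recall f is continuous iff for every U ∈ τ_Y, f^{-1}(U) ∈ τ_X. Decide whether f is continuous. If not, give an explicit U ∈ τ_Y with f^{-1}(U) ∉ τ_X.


f is NOT continuous.

Compute f^{-1}(U) for each U ∈ τ_Y:
  U = ∅: f^{-1}(U) = ∅ ∈ τ_X ✓.
  U = {p10}: f^{-1}(U) = {κ} ∉ τ_X ✗.
  U = {p11}: f^{-1}(U) = {ι} ∉ τ_X ✗.
  U = {p10, p11}: f^{-1}(U) = {ι, κ} ∉ τ_X ✗.
  U = {p10, p11, p12}: f^{-1}(U) = {ι, κ, λ} ∈ τ_X ✓.
Found U = {p10} with f^{-1}(U) = {κ} not in τ_X. Therefore f is NOT continuous.


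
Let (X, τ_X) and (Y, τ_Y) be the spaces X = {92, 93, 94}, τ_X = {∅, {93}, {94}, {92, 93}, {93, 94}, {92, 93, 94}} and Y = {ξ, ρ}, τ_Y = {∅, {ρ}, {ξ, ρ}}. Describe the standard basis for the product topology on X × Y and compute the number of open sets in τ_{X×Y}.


Basis B = {∅ × ∅, {93} × {ρ}, {94} × {ρ}, {92, 93} × {ρ}, {93} × {ξ, ρ}, {93, 94} × {ρ}, {94} × {ξ, ρ}, {92, 93, 94} × {ρ}, {92, 93} × {ξ, ρ}, {93, 94} × {ξ, ρ}, {92, 93, 94} × {ξ, ρ}}; |τ_{X×Y}| = 18.

Enumerate products U × V with U ∈ τ_X, V ∈ τ_Y (deduplicated):
  ∅ × ∅ = {} (∅)
  {93} × {ρ} = {(93,ρ)}
  {94} × {ρ} = {(94,ρ)}
  {92, 93} × {ρ} = {(92,ρ), (93,ρ)}
  {93} × {ξ, ρ} = {(93,ξ), (93,ρ)}
  {93, 94} × {ρ} = {(93,ρ), (94,ρ)}
  {94} × {ξ, ρ} = {(94,ξ), (94,ρ)}
  {92, 93, 94} × {ρ} = {(92,ρ), (93,ρ), (94,ρ)}
  {92, 93} × {ξ, ρ} = {(92,ξ), (92,ρ), (93,ξ), (93,ρ)}
  {93, 94} × {ξ, ρ} = {(93,ξ), (93,ρ), (94,ξ), (94,ρ)}
  {92, 93, 94} × {ξ, ρ} = {(92,ξ), (92,ρ), (93,ξ), (93,ρ), (94,ξ), (94,ρ)}
These 11 distinct sets form the basis B.
Close under arbitrary unions to get τ_{X×Y}; counting gives |τ_{X×Y}| = 18.


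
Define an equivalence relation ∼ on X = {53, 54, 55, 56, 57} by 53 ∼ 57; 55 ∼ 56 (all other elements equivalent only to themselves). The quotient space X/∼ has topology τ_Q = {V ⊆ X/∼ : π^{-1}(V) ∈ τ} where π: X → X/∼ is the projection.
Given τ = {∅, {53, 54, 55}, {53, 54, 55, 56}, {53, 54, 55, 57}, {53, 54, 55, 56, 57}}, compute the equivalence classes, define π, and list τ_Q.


X/∼ = {[53=57], [54], [55=56]}; |τ_Q| = 2.

Equivalence classes: [53=57], [54], [55=56].
Quotient map π: X → X/∼ sends 53 ↦ [53=57], 54 ↦ [54], 55 ↦ [55=56], 56 ↦ [55=56], 57 ↦ [53=57].
For each subset V ⊆ X/∼, compute π^{-1}(V) ⊆ X and check whether π^{-1}(V) ∈ τ. V is open in τ_Q iff π^{-1}(V) ∈ τ.
  V = {}: π^{-1}(V) = ∅ ∈ τ ✓.
  V = {[53=57]}: π^{-1}(V) = {53, 57} ∉ τ ✗.
  V = {[54]}: π^{-1}(V) = {54} ∉ τ ✗.
  V = {[53=57], [54]}: π^{-1}(V) = {53, 54, 57} ∉ τ ✗.
  V = {[55=56]}: π^{-1}(V) = {55, 56} ∉ τ ✗.
  V = {[53=57], [55=56]}: π^{-1}(V) = {53, 55, 56, 57} ∉ τ ✗.
  V = {[54], [55=56]}: π^{-1}(V) = {54, 55, 56} ∉ τ ✗.
  V = {[53=57], [54], [55=56]}: π^{-1}(V) = {53, 54, 55, 56, 57} ∈ τ ✓.
Open sets in the quotient: τ_Q = {{}, {[53=57], [54], [55=56]}} (2 elements).


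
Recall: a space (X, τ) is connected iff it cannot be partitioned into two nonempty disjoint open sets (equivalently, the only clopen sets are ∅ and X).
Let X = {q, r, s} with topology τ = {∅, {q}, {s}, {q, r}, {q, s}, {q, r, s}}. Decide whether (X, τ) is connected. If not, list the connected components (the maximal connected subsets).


(X, τ) is disconnected; components = [{s}, {q, r}].

Find clopen sets (U ∈ τ with X ∖ U ∈ τ):
  U = ∅, X ∖ U = {q, r, s} — both open, so U is clopen.
  U = {s}, X ∖ U = {q, r} — both open, so U is clopen.
  U = {q, r}, X ∖ U = {s} — both open, so U is clopen.
  U = {q, r, s}, X ∖ U = ∅ — both open, so U is clopen.
Nontrivial clopen(s) exist: e.g. {s}. So (X, τ) is disconnected.
Compute connected components by grouping points that agree on all clopens:
  component: {s}
  component: {q, r}


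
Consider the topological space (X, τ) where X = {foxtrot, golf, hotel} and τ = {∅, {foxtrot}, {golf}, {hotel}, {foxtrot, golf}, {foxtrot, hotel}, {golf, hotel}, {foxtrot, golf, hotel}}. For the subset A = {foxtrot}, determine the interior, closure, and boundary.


int(A) = {foxtrot}, cl(A) = {foxtrot}, ∂A = ∅.

Closed sets in (X, τ) are complements of opens:
  closed(X, τ) = {∅, {foxtrot}, {golf}, {hotel}, {foxtrot, golf}, {foxtrot, hotel}, {golf, hotel}, {foxtrot, golf, hotel}}.
int(A) = ⋃ {U ∈ τ : U ⊆ A}. Opens contained in A: ∅, {foxtrot}.
Taking the union of these: int(A) = {foxtrot}.
cl(A) = ⋂ {C closed : A ⊆ C}. Closed sets containing A: {foxtrot}, {foxtrot, golf}, {foxtrot, hotel}, {foxtrot, golf, hotel}.
Intersecting these: cl(A) = {foxtrot}.
∂A = cl(A) ∖ int(A) = {foxtrot} ∖ {foxtrot} = ∅.


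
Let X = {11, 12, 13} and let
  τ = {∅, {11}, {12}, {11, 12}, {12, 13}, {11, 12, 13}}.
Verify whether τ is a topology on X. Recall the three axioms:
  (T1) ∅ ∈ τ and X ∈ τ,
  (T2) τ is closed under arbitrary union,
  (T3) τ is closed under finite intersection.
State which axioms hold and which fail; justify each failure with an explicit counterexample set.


τ IS a topology on X.

Axiom (T1): ∅ ∈ τ? Yes; X ∈ τ? Yes.
Axiom (T2/T3): check pairwise unions and intersections of members of τ.
All pairwise intersections and unions checked — each lies in τ. Therefore τ satisfies (T1), (T2), (T3): it IS a topology on X.


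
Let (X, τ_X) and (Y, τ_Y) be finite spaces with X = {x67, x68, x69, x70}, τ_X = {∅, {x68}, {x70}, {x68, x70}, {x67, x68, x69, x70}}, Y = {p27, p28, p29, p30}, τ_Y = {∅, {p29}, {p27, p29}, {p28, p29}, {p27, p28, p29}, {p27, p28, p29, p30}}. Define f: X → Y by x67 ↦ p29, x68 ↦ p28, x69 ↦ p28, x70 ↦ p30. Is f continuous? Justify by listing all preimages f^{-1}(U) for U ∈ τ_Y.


f is NOT continuous.

Compute f^{-1}(U) for each U ∈ τ_Y:
  U = ∅: f^{-1}(U) = ∅ ∈ τ_X ✓.
  U = {p29}: f^{-1}(U) = {x67} ∉ τ_X ✗.
  U = {p27, p29}: f^{-1}(U) = {x67} ∉ τ_X ✗.
  U = {p28, p29}: f^{-1}(U) = {x67, x68, x69} ∉ τ_X ✗.
  U = {p27, p28, p29}: f^{-1}(U) = {x67, x68, x69} ∉ τ_X ✗.
  U = {p27, p28, p29, p30}: f^{-1}(U) = {x67, x68, x69, x70} ∈ τ_X ✓.
Found U = {p29} with f^{-1}(U) = {x67} not in τ_X. Therefore f is NOT continuous.


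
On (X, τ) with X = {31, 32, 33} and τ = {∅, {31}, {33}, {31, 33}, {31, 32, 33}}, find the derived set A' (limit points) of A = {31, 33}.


A' = {32}

For each x ∈ X, list the open sets U ∈ τ with x ∈ U, then check whether U ∩ (A ∖ {x}) ≠ ∅ for every such U.
  x = 31: open {31} ∋ x has {31} ∩ (A ∖ {31}) = ∅, so x is NOT a limit point.
  x = 32: opens ∋ x are {31, 32, 33}; each meets A ∖ {32}, so x IS a limit point.
  x = 33: open {33} ∋ x has {33} ∩ (A ∖ {33}) = ∅, so x is NOT a limit point.
Collecting: A' = {32}.


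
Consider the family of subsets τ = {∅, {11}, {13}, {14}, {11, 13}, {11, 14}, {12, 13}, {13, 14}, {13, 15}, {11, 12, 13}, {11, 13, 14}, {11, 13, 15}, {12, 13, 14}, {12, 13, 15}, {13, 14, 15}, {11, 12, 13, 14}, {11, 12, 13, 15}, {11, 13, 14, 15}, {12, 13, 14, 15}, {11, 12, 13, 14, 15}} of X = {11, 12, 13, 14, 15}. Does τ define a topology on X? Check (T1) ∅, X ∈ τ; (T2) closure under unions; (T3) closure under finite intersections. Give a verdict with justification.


τ IS a topology on X.

Axiom (T1): ∅ ∈ τ? Yes; X ∈ τ? Yes.
Axiom (T2/T3): check pairwise unions and intersections of members of τ.
All pairwise intersections and unions checked — each lies in τ. Therefore τ satisfies (T1), (T2), (T3): it IS a topology on X.


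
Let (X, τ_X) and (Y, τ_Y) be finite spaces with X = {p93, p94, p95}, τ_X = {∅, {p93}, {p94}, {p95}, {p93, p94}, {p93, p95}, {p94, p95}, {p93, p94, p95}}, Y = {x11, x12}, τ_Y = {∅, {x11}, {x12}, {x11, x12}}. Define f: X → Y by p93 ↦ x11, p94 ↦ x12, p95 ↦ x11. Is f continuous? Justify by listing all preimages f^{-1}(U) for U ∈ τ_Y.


f IS continuous.

Compute f^{-1}(U) for each U ∈ τ_Y:
  U = ∅: f^{-1}(U) = ∅ ∈ τ_X ✓.
  U = {x11}: f^{-1}(U) = {p93, p95} ∈ τ_X ✓.
  U = {x12}: f^{-1}(U) = {p94} ∈ τ_X ✓.
  U = {x11, x12}: f^{-1}(U) = {p93, p94, p95} ∈ τ_X ✓.
Every preimage lies in τ_X, so f IS continuous.


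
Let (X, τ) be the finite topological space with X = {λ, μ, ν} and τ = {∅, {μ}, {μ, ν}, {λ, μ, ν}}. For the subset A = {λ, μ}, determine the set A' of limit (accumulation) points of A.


A' = {λ, ν}

For each x ∈ X, list the open sets U ∈ τ with x ∈ U, then check whether U ∩ (A ∖ {x}) ≠ ∅ for every such U.
  x = λ: opens ∋ x are {λ, μ, ν}; each meets A ∖ {λ}, so x IS a limit point.
  x = μ: open {μ} ∋ x has {μ} ∩ (A ∖ {μ}) = ∅, so x is NOT a limit point.
  x = ν: opens ∋ x are {μ, ν}, {λ, μ, ν}; each meets A ∖ {ν}, so x IS a limit point.
Collecting: A' = {λ, ν}.


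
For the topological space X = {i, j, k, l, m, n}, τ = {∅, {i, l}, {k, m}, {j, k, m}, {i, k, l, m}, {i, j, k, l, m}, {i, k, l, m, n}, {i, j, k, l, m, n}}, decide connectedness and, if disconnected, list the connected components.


(X, τ) is connected.

Find clopen sets (U ∈ τ with X ∖ U ∈ τ):
  U = ∅, X ∖ U = {i, j, k, l, m, n} — both open, so U is clopen.
  U = {i, j, k, l, m, n}, X ∖ U = ∅ — both open, so U is clopen.
Only trivial clopens (∅ and X) exist, so (X, τ) is connected.
Compute connected components by grouping points that agree on all clopens:
  component: {i, j, k, l, m, n}


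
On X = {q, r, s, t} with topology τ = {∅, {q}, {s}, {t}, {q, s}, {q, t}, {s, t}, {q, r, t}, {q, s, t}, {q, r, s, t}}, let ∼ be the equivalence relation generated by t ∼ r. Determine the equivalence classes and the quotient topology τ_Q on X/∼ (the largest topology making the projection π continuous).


X/∼ = {[q], [r=t], [s]}; |τ_Q| = 6.

Equivalence classes: [q], [r=t], [s].
Quotient map π: X → X/∼ sends q ↦ [q], r ↦ [r=t], s ↦ [s], t ↦ [r=t].
For each subset V ⊆ X/∼, compute π^{-1}(V) ⊆ X and check whether π^{-1}(V) ∈ τ. V is open in τ_Q iff π^{-1}(V) ∈ τ.
  V = {}: π^{-1}(V) = ∅ ∈ τ ✓.
  V = {[q]}: π^{-1}(V) = {q} ∈ τ ✓.
  V = {[r=t]}: π^{-1}(V) = {r, t} ∉ τ ✗.
  V = {[q], [r=t]}: π^{-1}(V) = {q, r, t} ∈ τ ✓.
  V = {[s]}: π^{-1}(V) = {s} ∈ τ ✓.
  V = {[q], [s]}: π^{-1}(V) = {q, s} ∈ τ ✓.
  V = {[r=t], [s]}: π^{-1}(V) = {r, s, t} ∉ τ ✗.
  V = {[q], [r=t], [s]}: π^{-1}(V) = {q, r, s, t} ∈ τ ✓.
Open sets in the quotient: τ_Q = {{}, {[q]}, {[q], [r=t]}, {[s]}, {[q], [s]}, {[q], [r=t], [s]}} (6 elements).
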